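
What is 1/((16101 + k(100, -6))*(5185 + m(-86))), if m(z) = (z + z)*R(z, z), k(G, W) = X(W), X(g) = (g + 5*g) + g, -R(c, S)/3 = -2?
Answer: 1/66693027 ≈ 1.4994e-8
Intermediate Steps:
R(c, S) = 6 (R(c, S) = -3*(-2) = 6)
X(g) = 7*g (X(g) = 6*g + g = 7*g)
k(G, W) = 7*W
m(z) = 12*z (m(z) = (z + z)*6 = (2*z)*6 = 12*z)
1/((16101 + k(100, -6))*(5185 + m(-86))) = 1/((16101 + 7*(-6))*(5185 + 12*(-86))) = 1/((16101 - 42)*(5185 - 1032)) = 1/(16059*4153) = 1/66693027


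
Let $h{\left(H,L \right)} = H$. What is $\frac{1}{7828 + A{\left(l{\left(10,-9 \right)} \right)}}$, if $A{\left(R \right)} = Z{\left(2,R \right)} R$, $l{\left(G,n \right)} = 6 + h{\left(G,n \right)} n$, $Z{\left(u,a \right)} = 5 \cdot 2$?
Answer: $\frac{1}{6988} \approx 0.0001431$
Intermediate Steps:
$Z{\left(u,a \right)} = 10$
$l{\left(G,n \right)} = 6 + G n$
$A{\left(R \right)} = 10 R$
$\frac{1}{7828 + A{\left(l{\left(10,-9 \right)} \right)}} = \frac{1}{7828 + 10 \left(6 + 10 \left(-9\right)\right)} = \frac{1}{7828 + 10 \left(6 - 90\right)} = \frac{1}{7828 + 10 \left(-84\right)} = \frac{1}{7828 - 840} = \frac{1}{6988}$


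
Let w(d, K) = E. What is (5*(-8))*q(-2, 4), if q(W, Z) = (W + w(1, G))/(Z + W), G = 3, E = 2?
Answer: 0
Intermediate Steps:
w(d, K) = 2
q(W, Z) = (2 + W)/(W + Z) (q(W, Z) = (W + 2)/(Z + W) = (2 + W)/(W + Z))
(5*(-8))*q(-2, 4) = (5*(-8))*((2 - 2)/(-2 + 4)) = -40*0/2 = -20*0 = -40*0 = 0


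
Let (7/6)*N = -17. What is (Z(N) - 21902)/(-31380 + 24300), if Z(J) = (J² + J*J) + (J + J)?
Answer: 526909/173460 ≈ 3.0376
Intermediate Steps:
N = -102/7 (N = (6/7)*(-17) = -102/7 ≈ -14.571)
Z(J) = 2*J + 2*J² (Z(J) = (J² + J²) + 2*J = 2*J² + 2*J = 2*J + 2*J²)
(Z(N) - 21902)/(-31380 + 24300) = (2*(-102/7)*(1 - 102/7) - 21902)/(-31380 + 24300) = (2*(-102/7)*(-95/7) - 21902)/(-7080) = (19380/49 - 21902)*(-1/7080) = -1053818/49*(-1/7080) = 526909/173460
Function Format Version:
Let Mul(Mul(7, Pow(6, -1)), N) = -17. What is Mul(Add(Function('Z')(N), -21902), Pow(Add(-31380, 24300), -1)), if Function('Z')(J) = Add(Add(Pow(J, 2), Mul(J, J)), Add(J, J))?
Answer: Rational(526909, 173460) ≈ 3.0376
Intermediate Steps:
N = Rational(-102, 7) (N = Mul(Rational(6, 7), -17) = Rational(-102, 7) ≈ -14.571)
Function('Z')(J) = Add(Mul(2, J), Mul(2, Pow(J, 2))) (Function('Z')(J) = Add(Add(Pow(J, 2), Pow(J, 2)), Mul(2, J)) = Add(Mul(2, Pow(J, 2)), Mul(2, J)) = Add(Mul(2, J), Mul(2, Pow(J, 2))))
Mul(Add(Function('Z')(N), -21902), Pow(Add(-31380, 24300), -1)) = Mul(Add(Mul(2, Rational(-102, 7), Add(1, Rational(-102, 7))), -21902), Pow(Add(-31380, 24300), -1)) = Mul(Add(Mul(2, Rational(-102, 7), Rational(-95, 7)), -21902), Pow(-7080, -1)) = Mul(Add(Rational(19380, 49), -21902), Rational(-1, 7080)) = Mul(Rational(-1053818, 49), Rational(-1, 7080)) = Rational(526909, 173460)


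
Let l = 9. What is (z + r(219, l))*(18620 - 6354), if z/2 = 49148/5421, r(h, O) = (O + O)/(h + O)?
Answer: 23008016963/102999 ≈ 2.2338e+5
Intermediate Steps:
r(h, O) = 2*O/(O + h) (r(h, O) = (2*O)/(O + h) = 2*O/(O + h))
z = 98296/5421 (z = 2*(49148/5421) = 98296/5421 ≈ 18.132)
(z + r(219, l))*(18620 - 6354) = (98296/5421 + 2*9/(9 + 219))*(18620 - 6354) = (98296/5421 + 2*9/228)*12266 = (98296/5421 + 2*9*(1/228))*12266 = (98296/5421 + 3/38)*12266 = (3751511/205998)*12266 = 23008016963/102999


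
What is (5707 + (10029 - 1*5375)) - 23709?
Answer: -13348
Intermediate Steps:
(5707 + (10029 - 1*5375)) - 23709 = (5707 + (10029 - 5375)) - 23709 = (5707 + 4654) - 23709 = 10361 - 23709 = -13348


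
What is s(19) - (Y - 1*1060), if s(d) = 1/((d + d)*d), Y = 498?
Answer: 405765/722 ≈ 562.00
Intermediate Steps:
s(d) = 1/(2*d²) (s(d) = 1/(((2*d))*d) = (1/(2*d))/d = 1/(2*d²))
s(19) - (Y - 1*1060) = (½)/19² - (498 - 1*1060) = (½)*(1/361) - (498 - 1060) = 1/722 - 1*(-562) = 1/722 + 562 = 405765/722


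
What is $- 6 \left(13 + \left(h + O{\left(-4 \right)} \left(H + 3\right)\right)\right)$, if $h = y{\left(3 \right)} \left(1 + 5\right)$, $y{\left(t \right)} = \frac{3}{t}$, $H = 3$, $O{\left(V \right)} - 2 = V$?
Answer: $-42$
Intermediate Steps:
$O{\left(V \right)} = 2 + V$
$h = 6$ ($h = \frac{3}{3} \left(1 + 5\right) = 3 \cdot \frac{1}{3} \cdot 6 = 1 \cdot 6 = 6$)
$- 6 \left(13 + \left(h + O{\left(-4 \right)} \left(H + 3\right)\right)\right) = - 6 \left(13 + \left(6 + \left(2 - 4\right) \left(3 + 3\right)\right)\right) = - 6 \left(13 + \left(6 - 12\right)\right) = - 6 \left(13 - 6\right) = \left(-6\right) 7 = -42$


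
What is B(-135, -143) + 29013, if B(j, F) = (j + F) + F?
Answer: 28592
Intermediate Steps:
B(j, F) = j + 2*F (B(j, F) = (F + j) + F = j + 2*F)
B(-135, -143) + 29013 = (-135 + 2*(-143)) + 29013 = (-135 - 286) + 29013 = -421 + 29013 = 28592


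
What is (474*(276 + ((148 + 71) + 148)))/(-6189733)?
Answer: -304782/6189733 ≈ -0.049240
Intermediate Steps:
(474*(276 + ((148 + 71) + 148)))/(-6189733) = (474*(276 + (219 + 148)))*(-1/6189733) = (474*(276 + 367))*(-1/6189733) = (474*643)*(-1/6189733) = 304782*(-1/6189733) = -304782/6189733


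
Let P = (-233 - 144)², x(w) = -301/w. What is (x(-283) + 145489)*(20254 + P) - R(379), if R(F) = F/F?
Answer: 6685906978221/283 ≈ 2.3625e+10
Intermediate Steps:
R(F) = 1
P = 142129 (P = (-377)² = 142129)
(x(-283) + 145489)*(20254 + P) - R(379) = (-301/(-283) + 145489)*(20254 + 142129) - 1*1 = (-301*(-1/283) + 145489)*162383 - 1 = (301/283 + 145489)*162383 - 1 = (41173688/283)*162383 - 1 = 6685906978504/283 - 1 = 6685906978221/283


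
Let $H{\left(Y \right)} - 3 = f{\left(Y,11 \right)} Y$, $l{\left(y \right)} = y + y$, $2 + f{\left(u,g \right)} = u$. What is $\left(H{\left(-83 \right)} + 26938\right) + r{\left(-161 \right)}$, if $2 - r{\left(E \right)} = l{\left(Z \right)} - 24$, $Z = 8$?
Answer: $34006$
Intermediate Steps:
$f{\left(u,g \right)} = -2 + u$
$l{\left(y \right)} = 2 y$
$r{\left(E \right)} = 10$ ($r{\left(E \right)} = 2 - \left(2 \cdot 8 - 24\right) = 2 - \left(16 - 24\right) = 2 - -8 = 2 + 8 = 10$)
$H{\left(Y \right)} = 3 + Y \left(-2 + Y\right)$ ($H{\left(Y \right)} = 3 + \left(-2 + Y\right) Y = 3 + Y \left(-2 + Y\right)$)
$\left(H{\left(-83 \right)} + 26938\right) + r{\left(-161 \right)} = \left(\left(3 - 83 \left(-2 - 83\right)\right) + 26938\right) + 10 = \left(\left(3 - -7055\right) + 26938\right) + 10 = \left(\left(3 + 7055\right) + 26938\right) + 10 = \left(7058 + 26938\right) + 10 = 33996 + 10 = 34006$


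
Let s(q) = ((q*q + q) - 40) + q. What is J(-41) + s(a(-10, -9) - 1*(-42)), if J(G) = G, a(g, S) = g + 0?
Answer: 1007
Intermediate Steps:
a(g, S) = g
s(q) = -40 + q² + 2*q (s(q) = ((q² + q) - 40) + q = ((q + q²) - 40) + q = (-40 + q + q²) + q = -40 + q² + 2*q)
J(-41) + s(a(-10, -9) - 1*(-42)) = -41 + (-40 + (-10 - 1*(-42))² + 2*(-10 - 1*(-42))) = -41 + (-40 + (-10 + 42)² + 2*(-10 + 42)) = -41 + (-40 + 32² + 2*32) = -41 + (-40 + 1024 + 64) = -41 + 1048 = 1007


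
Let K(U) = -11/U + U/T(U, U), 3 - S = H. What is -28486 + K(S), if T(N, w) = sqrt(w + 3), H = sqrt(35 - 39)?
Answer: sqrt(2)*(3/2 - I + sqrt(6 - 2*I)*(-370351 - 22*I)/26)/sqrt(3 - I) ≈ -28487.0 - 2.2862*I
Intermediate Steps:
H = 2*I (H = sqrt(-4) = 2*I ≈ 2.0*I)
S = 3 - 2*I ≈ 3.0 - 2.0*I
T(N, w) = sqrt(3 + w)
K(U) = -11/U + U/sqrt(3 + U) (K(U) = -11/U + U/(sqrt(3 + U)) = -11/U + U/sqrt(3 + U))
-28486 + K(S) = -28486 + (-11*(3 + 2*I)/13 + (3 - 2*I)/sqrt(3 + (3 - 2*I))) = -28486 + (-11*(3 + 2*I)/13 + (3 - 2*I)/sqrt(6 - 2*I)) = -28486 - 11*(3 + 2*I)/13 + (3 - 2*I)/sqrt(6 - 2*I)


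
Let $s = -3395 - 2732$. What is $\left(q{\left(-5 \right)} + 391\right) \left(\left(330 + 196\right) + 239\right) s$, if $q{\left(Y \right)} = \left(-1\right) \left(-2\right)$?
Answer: $-1842051915$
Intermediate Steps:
$q{\left(Y \right)} = 2$
$s = -6127$
$\left(q{\left(-5 \right)} + 391\right) \left(\left(330 + 196\right) + 239\right) s = \left(2 + 391\right) \left(\left(330 + 196\right) + 239\right) \left(-6127\right) = 393 \left(526 + 239\right) \left(-6127\right) = 393 \cdot 765 \left(-6127\right) = 300645 \left(-6127\right) = -1842051915$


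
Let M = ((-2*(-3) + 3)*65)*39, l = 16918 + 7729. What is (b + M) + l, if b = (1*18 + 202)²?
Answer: 95862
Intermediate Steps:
l = 24647
M = 22815 (M = ((6 + 3)*65)*39 = (9*65)*39 = 585*39 = 22815)
b = 48400 (b = (18 + 202)² = 220² = 48400)
(b + M) + l = (48400 + 22815) + 24647 = 71215 + 24647 = 95862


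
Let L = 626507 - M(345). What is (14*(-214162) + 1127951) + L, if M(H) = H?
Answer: -1244155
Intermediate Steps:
L = 626162 (L = 626507 - 1*345 = 626507 - 345 = 626162)
(14*(-214162) + 1127951) + L = (14*(-214162) + 1127951) + 626162 = (-2998268 + 1127951) + 626162 = -1870317 + 626162 = -1244155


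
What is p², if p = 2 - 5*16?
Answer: 6084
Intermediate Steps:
p = -78 (p = 2 - 80 = -78)
p² = (-78)² = 6084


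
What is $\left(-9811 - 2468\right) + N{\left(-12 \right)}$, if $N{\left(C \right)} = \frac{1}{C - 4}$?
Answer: $- \frac{196465}{16} \approx -12279.0$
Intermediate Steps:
$N{\left(C \right)} = \frac{1}{-4 + C}$
$\left(-9811 - 2468\right) + N{\left(-12 \right)} = \left(-9811 - 2468\right) + \frac{1}{-4 - 12} = \left(-9811 - 2468\right) + \frac{1}{-16} = -12279 - \frac{1}{16} = - \frac{196465}{16}$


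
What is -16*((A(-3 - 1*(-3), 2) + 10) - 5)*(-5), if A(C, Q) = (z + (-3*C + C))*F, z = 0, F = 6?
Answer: 400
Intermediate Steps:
A(C, Q) = -12*C (A(C, Q) = (0 + (-3*C + C))*6 = (0 - 2*C)*6 = -2*C*6 = -12*C)
-16*((A(-3 - 1*(-3), 2) + 10) - 5)*(-5) = -16*((-12*(-3 - 1*(-3)) + 10) - 5)*(-5) = -16*((-12*(-3 + 3) + 10) - 5)*(-5) = -16*((-12*0 + 10) - 5)*(-5) = -16*((0 + 10) - 5)*(-5) = -16*(10 - 5)*(-5) = -16*5*(-5) = -80*(-5) = 400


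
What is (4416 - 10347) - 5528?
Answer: -11459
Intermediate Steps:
(4416 - 10347) - 5528 = -5931 - 5528 = -11459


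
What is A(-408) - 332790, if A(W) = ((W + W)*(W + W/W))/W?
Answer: -333604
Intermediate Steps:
A(W) = 2 + 2*W (A(W) = ((2*W)*(W + 1))/W = ((2*W)*(1 + W))/W = (2*W*(1 + W))/W = 2 + 2*W)
A(-408) - 332790 = (2 + 2*(-408)) - 332790 = (2 - 816) - 332790 = -814 - 332790 = -333604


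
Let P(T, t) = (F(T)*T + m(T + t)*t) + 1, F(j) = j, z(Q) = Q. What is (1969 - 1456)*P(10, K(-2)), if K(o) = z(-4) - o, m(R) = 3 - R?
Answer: 56943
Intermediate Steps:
K(o) = -4 - o
P(T, t) = 1 + T² + t*(3 - T - t) (P(T, t) = (T*T + (3 - (T + t))*t) + 1 = (T² + (3 + (-T - t))*t) + 1 = (T² + (3 - T - t)*t) + 1 = (T² + t*(3 - T - t)) + 1 = 1 + T² + t*(3 - T - t))
(1969 - 1456)*P(10, K(-2)) = (1969 - 1456)*(1 + 10² - (-4 - 1*(-2))*(-3 + 10 + (-4 - 1*(-2)))) = 513*(1 + 100 - (-4 + 2)*(-3 + 10 + (-4 + 2))) = 513*(1 + 100 - 1*(-2)*(-3 + 10 - 2)) = 513*(1 + 100 - 1*(-2)*5) = 513*(1 + 100 + 10) = 513*111 = 56943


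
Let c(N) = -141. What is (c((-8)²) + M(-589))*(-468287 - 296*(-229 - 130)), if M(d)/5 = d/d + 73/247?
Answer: 12028938221/247 ≈ 4.8700e+7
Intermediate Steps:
M(d) = 1600/247 (M(d) = 5*(d/d + 73/247) = 5*(1 + 73*(1/247)) = 5*(1 + 73/247) = 5*(320/247) = 1600/247)
(c((-8)²) + M(-589))*(-468287 - 296*(-229 - 130)) = (-141 + 1600/247)*(-468287 - 296*(-229 - 130)) = -33227*(-468287 - 296*(-359))/247 = -33227*(-468287 + 106264)/247 = -33227/247*(-362023) = 12028938221/247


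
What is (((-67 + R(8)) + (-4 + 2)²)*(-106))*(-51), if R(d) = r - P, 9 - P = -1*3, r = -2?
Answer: -416262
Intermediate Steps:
P = 12 (P = 9 - (-1)*3 = 9 - 1*(-3) = 9 + 3 = 12)
R(d) = -14 (R(d) = -2 - 1*12 = -2 - 12 = -14)
(((-67 + R(8)) + (-4 + 2)²)*(-106))*(-51) = (((-67 - 14) + (-4 + 2)²)*(-106))*(-51) = ((-81 + (-2)²)*(-106))*(-51) = ((-81 + 4)*(-106))*(-51) = -77*(-106)*(-51) = 8162*(-51) = -416262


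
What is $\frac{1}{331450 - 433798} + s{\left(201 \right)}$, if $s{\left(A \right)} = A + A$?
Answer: $\frac{41143895}{102348} \approx 402.0$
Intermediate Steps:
$s{\left(A \right)} = 2 A$
$\frac{1}{331450 - 433798} + s{\left(201 \right)} = \frac{1}{331450 - 433798} + 2 \cdot 201 = \frac{1}{-102348} + 402 = - \frac{1}{102348} + 402 = \frac{41143895}{102348}$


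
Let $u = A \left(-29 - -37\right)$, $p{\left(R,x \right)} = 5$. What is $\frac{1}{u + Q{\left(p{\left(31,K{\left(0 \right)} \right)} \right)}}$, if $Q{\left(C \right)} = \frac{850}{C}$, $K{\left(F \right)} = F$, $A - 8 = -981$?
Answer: $- \frac{1}{7614} \approx -0.00013134$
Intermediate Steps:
$A = -973$ ($A = 8 - 981 = -973$)
$u = -7784$ ($u = - 973 \left(-29 - -37\right) = - 973 \left(-29 + 37\right) = \left(-973\right) 8 = -7784$)
$\frac{1}{u + Q{\left(p{\left(31,K{\left(0 \right)} \right)} \right)}} = \frac{1}{-7784 + \frac{850}{5}} = \frac{1}{-7784 + 850 \cdot \frac{1}{5}} = \frac{1}{-7784 + 170} = \frac{1}{-7614} = - \frac{1}{7614}$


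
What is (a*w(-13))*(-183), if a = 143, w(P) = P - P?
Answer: 0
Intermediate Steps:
w(P) = 0
(a*w(-13))*(-183) = (143*0)*(-183) = 0*(-183) = 0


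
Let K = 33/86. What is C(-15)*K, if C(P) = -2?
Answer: -33/43 ≈ -0.76744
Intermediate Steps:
K = 33/86 (K = 33*(1/86) = 33/86 ≈ 0.38372)
C(-15)*K = -2*33/86 = -33/43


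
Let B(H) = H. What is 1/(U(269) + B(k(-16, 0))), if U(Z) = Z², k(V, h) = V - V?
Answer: 1/72361 ≈ 1.3820e-5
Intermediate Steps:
k(V, h) = 0
1/(U(269) + B(k(-16, 0))) = 1/(269² + 0) = 1/(72361 + 0) = 1/72361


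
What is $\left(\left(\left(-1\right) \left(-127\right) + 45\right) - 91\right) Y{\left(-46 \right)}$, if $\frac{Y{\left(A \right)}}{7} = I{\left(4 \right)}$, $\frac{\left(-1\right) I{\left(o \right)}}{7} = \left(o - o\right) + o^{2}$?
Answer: $-63504$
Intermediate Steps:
$I{\left(o \right)} = - 7 o^{2}$ ($I{\left(o \right)} = - 7 \left(\left(o - o\right) + o^{2}\right) = - 7 \left(0 + o^{2}\right) = - 7 o^{2}$)
$Y{\left(A \right)} = -784$ ($Y{\left(A \right)} = 7 \left(- 7 \cdot 4^{2}\right) = 7 \left(\left(-7\right) 16\right) = 7 \left(-112\right) = -784$)
$\left(\left(\left(-1\right) \left(-127\right) + 45\right) - 91\right) Y{\left(-46 \right)} = \left(\left(\left(-1\right) \left(-127\right) + 45\right) - 91\right) \left(-784\right) = \left(\left(127 + 45\right) - 91\right) \left(-784\right) = \left(172 - 91\right) \left(-784\right) = 81 \left(-784\right) = -63504$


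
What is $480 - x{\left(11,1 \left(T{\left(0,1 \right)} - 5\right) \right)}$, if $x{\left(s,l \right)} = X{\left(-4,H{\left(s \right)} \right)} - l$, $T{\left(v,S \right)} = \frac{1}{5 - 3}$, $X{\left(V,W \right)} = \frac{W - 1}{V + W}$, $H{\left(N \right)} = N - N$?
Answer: $\frac{1901}{4} \approx 475.25$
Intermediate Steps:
$H{\left(N \right)} = 0$
$X{\left(V,W \right)} = \frac{-1 + W}{V + W}$
$T{\left(v,S \right)} = \frac{1}{2}$
$x{\left(s,l \right)} = \frac{1}{4} - l$ ($x{\left(s,l \right)} = \frac{-1 + 0}{-4 + 0} - l = \frac{1}{-4} \left(-1\right) - l = \left(- \frac{1}{4}\right) \left(-1\right) - l = \frac{1}{4} - l$)
$480 - x{\left(11,1 \left(T{\left(0,1 \right)} - 5\right) \right)} = 480 - \left(\frac{1}{4} - 1 \left(\frac{1}{2} - 5\right)\right) = 480 - \left(\frac{1}{4} - 1 \left(- \frac{9}{2}\right)\right) = 480 - \left(\frac{1}{4} - - \frac{9}{2}\right) = 480 - \left(\frac{1}{4} + \frac{9}{2}\right) = 480 - \frac{19}{4} = \frac{1901}{4}$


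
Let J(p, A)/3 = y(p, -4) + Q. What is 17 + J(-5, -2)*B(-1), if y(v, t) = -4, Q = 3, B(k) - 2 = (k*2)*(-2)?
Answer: -1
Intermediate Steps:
B(k) = 2 - 4*k (B(k) = 2 + (k*2)*(-2) = 2 + (2*k)*(-2) = 2 - 4*k)
J(p, A) = -3 (J(p, A) = 3*(-4 + 3) = 3*(-1) = -3)
17 + J(-5, -2)*B(-1) = 17 - 3*(2 - 4*(-1)) = 17 - 3*(2 + 4) = 17 - 3*6 = 17 - 18 = -1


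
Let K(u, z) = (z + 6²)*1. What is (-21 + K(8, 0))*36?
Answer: 540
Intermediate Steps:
K(u, z) = 36 + z (K(u, z) = (z + 36)*1 = (36 + z)*1 = 36 + z)
(-21 + K(8, 0))*36 = (-21 + (36 + 0))*36 = (-21 + 36)*36 = 15*36 = 540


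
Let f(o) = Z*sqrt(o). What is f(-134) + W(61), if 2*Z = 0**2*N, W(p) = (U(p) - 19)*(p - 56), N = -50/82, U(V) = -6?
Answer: -125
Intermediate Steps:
N = -25/41 (N = -50*1/82 = -25/41 ≈ -0.60976)
W(p) = 1400 - 25*p (W(p) = (-6 - 19)*(p - 56) = -25*(-56 + p) = 1400 - 25*p)
Z = 0 (Z = (0**2*(-25/41))/2 = (0*(-25/41))/2 = (1/2)*0 = 0)
f(o) = 0 (f(o) = 0*sqrt(o) = 0)
f(-134) + W(61) = 0 + (1400 - 25*61) = 0 + (1400 - 1525) = 0 - 125 = -125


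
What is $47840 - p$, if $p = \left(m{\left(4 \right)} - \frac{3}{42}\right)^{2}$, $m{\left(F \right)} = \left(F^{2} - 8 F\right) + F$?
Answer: $\frac{9348079}{196} \approx 47694.0$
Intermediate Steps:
$m{\left(F \right)} = F^{2} - 7 F$
$p = \frac{28561}{196}$ ($p = \left(4 \left(-7 + 4\right) - \frac{3}{42}\right)^{2} = \left(4 \left(-3\right) - \frac{1}{14}\right)^{2} = \left(-12 - \frac{1}{14}\right)^{2} = \left(- \frac{169}{14}\right)^{2} = \frac{28561}{196} \approx 145.72$)
$47840 - p = 47840 - \frac{28561}{196} = \frac{9348079}{196}$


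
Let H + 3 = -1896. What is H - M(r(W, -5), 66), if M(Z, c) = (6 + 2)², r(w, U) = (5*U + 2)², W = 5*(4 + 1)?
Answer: -1963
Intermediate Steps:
W = 25 (W = 5*5 = 25)
H = -1899 (H = -3 - 1896 = -1899)
r(w, U) = (2 + 5*U)²
M(Z, c) = 64 (M(Z, c) = 8² = 64)
H - M(r(W, -5), 66) = -1899 - 1*64 = -1899 - 64 = -1963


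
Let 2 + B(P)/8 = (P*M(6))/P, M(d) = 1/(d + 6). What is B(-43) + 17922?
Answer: 53720/3 ≈ 17907.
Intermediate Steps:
M(d) = 1/(6 + d)
B(P) = -46/3 (B(P) = -16 + 8*((P/(6 + 6))/P) = -16 + 8*((P/12)/P) = -16 + 8*(1/12) = -16 + ⅔ = -46/3)
B(-43) + 17922 = -46/3 + 17922 = 53720/3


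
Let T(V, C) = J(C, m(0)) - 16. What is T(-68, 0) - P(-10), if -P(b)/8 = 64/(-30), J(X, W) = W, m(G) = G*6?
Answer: -496/15 ≈ -33.067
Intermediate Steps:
m(G) = 6*G
T(V, C) = -16 (T(V, C) = 6*0 - 16 = 0 - 16 = -16)
P(b) = 256/15 (P(b) = -512/(-30) = -512*(-1)/30 = -8*(-32/15) = 256/15)
T(-68, 0) - P(-10) = -16 - 1*256/15 = -16 - 256/15 = -496/15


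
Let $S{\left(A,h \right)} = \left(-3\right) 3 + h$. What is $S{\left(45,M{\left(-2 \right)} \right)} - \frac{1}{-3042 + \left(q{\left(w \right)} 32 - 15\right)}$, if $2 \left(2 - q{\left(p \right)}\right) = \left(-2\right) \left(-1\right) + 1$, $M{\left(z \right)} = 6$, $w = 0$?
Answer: $- \frac{9122}{3041} \approx -2.9997$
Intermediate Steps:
$S{\left(A,h \right)} = -9 + h$
$q{\left(p \right)} = \frac{1}{2}$ ($q{\left(p \right)} = 2 - \frac{\left(-2\right) \left(-1\right) + 1}{2} = 2 - \frac{2 + 1}{2} = 2 - \frac{3}{2} = \frac{1}{2}$)
$S{\left(45,M{\left(-2 \right)} \right)} - \frac{1}{-3042 + \left(q{\left(w \right)} 32 - 15\right)} = \left(-9 + 6\right) - \frac{1}{-3042 + \left(\frac{1}{2} \cdot 32 - 15\right)} = -3 - \frac{1}{-3042 + \left(16 - 15\right)} = -3 - \frac{1}{-3042 + 1} = -3 - \frac{1}{-3041} = -3 - - \frac{1}{3041} = -3 + \frac{1}{3041} = - \frac{9122}{3041}$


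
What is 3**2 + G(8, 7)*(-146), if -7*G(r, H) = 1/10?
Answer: 388/35 ≈ 11.086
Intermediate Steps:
G(r, H) = -1/70 (G(r, H) = -1/7/10 = -1/7*1/10 = -1/70)
3**2 + G(8, 7)*(-146) = 3**2 - 1/70*(-146) = 9 + 73/35 = 388/35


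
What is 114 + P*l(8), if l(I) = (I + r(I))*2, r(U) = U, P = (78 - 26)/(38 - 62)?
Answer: 134/3 ≈ 44.667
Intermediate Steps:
P = -13/6 (P = 52/(-24) = 52*(-1/24) = -13/6 ≈ -2.1667)
l(I) = 4*I (l(I) = (I + I)*2 = (2*I)*2 = 4*I)
114 + P*l(8) = 114 - 26*8/3 = 114 - 13/6*32 = 114 - 208/3 = 134/3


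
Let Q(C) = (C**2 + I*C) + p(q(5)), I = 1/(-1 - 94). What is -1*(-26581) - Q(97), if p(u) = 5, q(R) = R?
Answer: 1630962/95 ≈ 17168.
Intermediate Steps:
I = -1/95 (I = 1/(-95) = -1/95 ≈ -0.010526)
Q(C) = 5 + C**2 - C/95 (Q(C) = (C**2 - C/95) + 5 = 5 + C**2 - C/95)
-1*(-26581) - Q(97) = -1*(-26581) - (5 + 97**2 - 1/95*97) = 26581 - (5 + 9409 - 97/95) = 26581 - 1*894233/95 = 26581 - 894233/95 = 1630962/95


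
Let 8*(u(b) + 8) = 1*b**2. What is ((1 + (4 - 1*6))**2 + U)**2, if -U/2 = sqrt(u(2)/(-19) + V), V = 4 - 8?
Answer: (19 - I*sqrt(5206))**2/361 ≈ -13.421 - 7.595*I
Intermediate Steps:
u(b) = -8 + b**2/8 (u(b) = -8 + (1*b**2)/8 = -8 + b**2/8)
V = -4
U = -I*sqrt(5206)/19 (U = -2*sqrt((-8 + (1/8)*2**2)/(-19) - 4) = -2*sqrt((-8 + (1/8)*4)*(-1/19) - 4) = -2*sqrt((-8 + 1/2)*(-1/19) - 4) = -2*sqrt(-15/2*(-1/19) - 4) = -2*sqrt(15/38 - 4) = -I*sqrt(5206)/19 ≈ -3.7975*I)
((1 + (4 - 1*6))**2 + U)**2 = ((1 + (4 - 1*6))**2 - I*sqrt(5206)/19)**2 = ((1 + (4 - 6))**2 - I*sqrt(5206)/19)**2 = ((1 - 2)**2 - I*sqrt(5206)/19)**2 = ((-1)**2 - I*sqrt(5206)/19)**2 = (1 - I*sqrt(5206)/19)**2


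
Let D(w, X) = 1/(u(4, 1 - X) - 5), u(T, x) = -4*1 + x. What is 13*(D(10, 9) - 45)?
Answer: -9958/17 ≈ -585.76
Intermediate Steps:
u(T, x) = -4 + x
D(w, X) = 1/(-8 - X) (D(w, X) = 1/((-4 + (1 - X)) - 5) = 1/((-3 - X) - 5) = 1/(-8 - X))
13*(D(10, 9) - 45) = 13*(-1/(8 + 9) - 45) = 13*(-1/17 - 45) = 13*(-766/17) = -9958/17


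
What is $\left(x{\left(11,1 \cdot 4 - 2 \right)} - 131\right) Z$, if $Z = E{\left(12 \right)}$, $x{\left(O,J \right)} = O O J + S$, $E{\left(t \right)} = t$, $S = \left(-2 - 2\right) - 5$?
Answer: $1224$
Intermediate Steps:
$S = -9$ ($S = -4 - 5 = -9$)
$x{\left(O,J \right)} = -9 + J O^{2}$ ($x{\left(O,J \right)} = O O J - 9 = O^{2} J - 9 = J O^{2} - 9 = -9 + J O^{2}$)
$Z = 12$
$\left(x{\left(11,1 \cdot 4 - 2 \right)} - 131\right) Z = \left(\left(-9 + \left(1 \cdot 4 - 2\right) 11^{2}\right) - 131\right) 12 = \left(\left(-9 + \left(4 - 2\right) 121\right) - 131\right) 12 = \left(\left(-9 + 2 \cdot 121\right) - 131\right) 12 = \left(\left(-9 + 242\right) - 131\right) 12 = \left(233 - 131\right) 12 = 102 \cdot 12 = 1224$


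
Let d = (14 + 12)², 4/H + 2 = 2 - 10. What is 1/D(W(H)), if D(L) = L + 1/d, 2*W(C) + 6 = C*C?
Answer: -16900/49323 ≈ -0.34264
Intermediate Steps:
H = -⅖ (H = 4/(-2 + (2 - 10)) = 4/(-2 - 8) = 4/(-10) = 4*(-⅒) = -⅖ ≈ -0.40000)
d = 676 (d = 26² = 676)
W(C) = -3 + C²/2 (W(C) = -3 + (C*C)/2 = -3 + C²/2)
D(L) = 1/676 + L (D(L) = L + 1/676 = 1/676 + L)
1/D(W(H)) = 1/(1/676 + (-3 + (-⅖)²/2)) = 1/(1/676 + (-3 + (½)*(4/25))) = 1/(1/676 + (-3 + 2/25)) = 1/(1/676 - 73/25) = 1/(-49323/16900) = -16900/49323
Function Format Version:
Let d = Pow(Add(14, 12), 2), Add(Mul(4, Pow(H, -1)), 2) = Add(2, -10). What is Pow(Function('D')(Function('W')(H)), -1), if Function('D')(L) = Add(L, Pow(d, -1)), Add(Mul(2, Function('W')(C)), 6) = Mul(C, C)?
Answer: Rational(-16900, 49323) ≈ -0.34264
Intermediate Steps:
H = Rational(-2, 5) (H = Mul(4, Pow(Add(-2, Add(2, -10)), -1)) = Mul(4, Pow(Add(-2, -8), -1)) = Mul(4, Pow(-10, -1)) = Mul(4, Rational(-1, 10)) = Rational(-2, 5) ≈ -0.40000)
d = 676 (d = Pow(26, 2) = 676)
Function('W')(C) = Add(-3, Mul(Rational(1, 2), Pow(C, 2))) (Function('W')(C) = Add(-3, Mul(Rational(1, 2), Mul(C, C))) = Add(-3, Mul(Rational(1, 2), Pow(C, 2))))
Function('D')(L) = Add(Rational(1, 676), L) (Function('D')(L) = Add(L, Pow(676, -1)) = Add(L, Rational(1, 676)) = Add(Rational(1, 676), L))
Pow(Function('D')(Function('W')(H)), -1) = Pow(Add(Rational(1, 676), Add(-3, Mul(Rational(1, 2), Pow(Rational(-2, 5), 2)))), -1) = Pow(Add(Rational(1, 676), Add(-3, Mul(Rational(1, 2), Rational(4, 25)))), -1) = Pow(Add(Rational(1, 676), Add(-3, Rational(2, 25))), -1) = Pow(Add(Rational(1, 676), Rational(-73, 25)), -1) = Pow(Rational(-49323, 16900), -1) = Rational(-16900, 49323)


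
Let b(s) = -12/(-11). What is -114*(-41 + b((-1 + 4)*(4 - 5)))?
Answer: 50046/11 ≈ 4549.6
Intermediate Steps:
b(s) = 12/11 (b(s) = -12*(-1/11) = 12/11)
-114*(-41 + b((-1 + 4)*(4 - 5))) = -114*(-41 + 12/11) = -114*(-439/11) = 50046/11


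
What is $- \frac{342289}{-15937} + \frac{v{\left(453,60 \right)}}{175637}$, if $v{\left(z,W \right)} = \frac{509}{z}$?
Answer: $\frac{27233739843062}{1268004471657} \approx 21.478$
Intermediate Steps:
$- \frac{342289}{-15937} + \frac{v{\left(453,60 \right)}}{175637} = - \frac{342289}{-15937} + \frac{509 \cdot \frac{1}{453}}{175637} = \left(-342289\right) \left(- \frac{1}{15937}\right) + 509 \cdot \frac{1}{453} \cdot \frac{1}{175637} = \frac{342289}{15937} + \frac{509}{453} \cdot \frac{1}{175637} = \frac{342289}{15937} + \frac{509}{79563561} = \frac{27233739843062}{1268004471657}$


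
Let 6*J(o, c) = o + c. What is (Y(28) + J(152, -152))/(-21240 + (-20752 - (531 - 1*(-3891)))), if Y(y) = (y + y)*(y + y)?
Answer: -1568/23207 ≈ -0.067566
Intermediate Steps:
Y(y) = 4*y**2 (Y(y) = (2*y)*(2*y) = 4*y**2)
J(o, c) = c/6 + o/6 (J(o, c) = (o + c)/6 = (c + o)/6 = c/6 + o/6)
(Y(28) + J(152, -152))/(-21240 + (-20752 - (531 - 1*(-3891)))) = (4*28**2 + ((1/6)*(-152) + (1/6)*152))/(-21240 + (-20752 - (531 - 1*(-3891)))) = (4*784 + (-76/3 + 76/3))/(-21240 + (-20752 - (531 + 3891))) = (3136 + 0)/(-21240 + (-20752 - 1*4422)) = 3136/(-21240 + (-20752 - 4422)) = 3136/(-21240 - 25174) = 3136/(-46414) = 3136*(-1/46414) = -1568/23207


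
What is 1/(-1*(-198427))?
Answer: 1/198427 ≈ 5.0396e-6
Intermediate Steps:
1/(-1*(-198427)) = 1/198427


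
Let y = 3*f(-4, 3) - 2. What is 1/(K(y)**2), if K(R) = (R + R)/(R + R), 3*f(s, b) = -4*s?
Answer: 1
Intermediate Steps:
f(s, b) = -4*s/3 (f(s, b) = (-4*s)/3 = -4*s/3)
y = 14 (y = 3*(-4/3*(-4)) - 2 = 3*(16/3) - 2 = 16 - 2 = 14)
K(R) = 1 (K(R) = (2*R)/((2*R)) = (2*R)*(1/(2*R)) = 1)
1/(K(y)**2) = 1/(1**2) = 1/1 = 1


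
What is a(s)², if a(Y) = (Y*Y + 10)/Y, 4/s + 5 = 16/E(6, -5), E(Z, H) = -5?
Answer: 2961841/6724 ≈ 440.49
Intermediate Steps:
s = -20/41 (s = 4/(-5 + 16/(-5)) = 4/(-5 + 16*(-⅕)) = 4/(-5 - 16/5) = 4/(-41/5) = 4*(-5/41) = -20/41 ≈ -0.48780)
a(Y) = (10 + Y²)/Y (a(Y) = (Y² + 10)/Y = (10 + Y²)/Y)
a(s)² = (-20/41 + 10/(-20/41))² = (-20/41 + 10*(-41/20))² = (-20/41 - 41/2)² = (-1721/82)² = 2961841/6724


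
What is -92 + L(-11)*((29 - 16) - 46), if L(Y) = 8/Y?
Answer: -68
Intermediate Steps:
-92 + L(-11)*((29 - 16) - 46) = -92 + (8/(-11))*((29 - 16) - 46) = -92 + (8*(-1/11))*(13 - 46) = -92 - 8/11*(-33) = -92 + 24 = -68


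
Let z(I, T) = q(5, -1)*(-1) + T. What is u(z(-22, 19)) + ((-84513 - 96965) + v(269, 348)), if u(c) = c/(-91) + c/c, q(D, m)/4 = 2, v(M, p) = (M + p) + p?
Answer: -16426603/91 ≈ -1.8051e+5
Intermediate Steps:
v(M, p) = M + 2*p
q(D, m) = 8 (q(D, m) = 4*2 = 8)
z(I, T) = -8 + T (z(I, T) = 8*(-1) + T = -8 + T)
u(c) = 1 - c/91 (u(c) = c*(-1/91) + 1 = -c/91 + 1 = 1 - c/91)
u(z(-22, 19)) + ((-84513 - 96965) + v(269, 348)) = (1 - (-8 + 19)/91) + ((-84513 - 96965) + (269 + 2*348)) = (1 - 1/91*11) + (-181478 + (269 + 696)) = (1 - 11/91) + (-181478 + 965) = 80/91 - 180513 = -16426603/91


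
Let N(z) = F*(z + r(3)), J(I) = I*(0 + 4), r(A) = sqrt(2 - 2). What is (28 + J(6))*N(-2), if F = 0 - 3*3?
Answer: 936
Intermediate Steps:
r(A) = 0 (r(A) = sqrt(0) = 0)
J(I) = 4*I (J(I) = I*4 = 4*I)
F = -9 (F = 0 - 9 = -9)
N(z) = -9*z (N(z) = -9*(z + 0) = -9*z)
(28 + J(6))*N(-2) = (28 + 4*6)*(-9*(-2)) = (28 + 24)*18 = 52*18 = 936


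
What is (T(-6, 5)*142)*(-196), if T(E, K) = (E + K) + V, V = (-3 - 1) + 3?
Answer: 55664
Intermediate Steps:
V = -1 (V = -4 + 3 = -1)
T(E, K) = -1 + E + K (T(E, K) = (E + K) - 1 = -1 + E + K)
(T(-6, 5)*142)*(-196) = ((-1 - 6 + 5)*142)*(-196) = -2*142*(-196) = -284*(-196) = 55664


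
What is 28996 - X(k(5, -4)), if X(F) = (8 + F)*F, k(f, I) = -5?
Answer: 29011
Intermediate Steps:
X(F) = F*(8 + F)
28996 - X(k(5, -4)) = 28996 - (-5)*(8 - 5) = 28996 - (-5)*3 = 28996 - 1*(-15) = 28996 + 15 = 29011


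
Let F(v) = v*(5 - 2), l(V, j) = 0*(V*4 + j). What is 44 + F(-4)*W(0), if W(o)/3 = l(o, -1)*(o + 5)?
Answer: 44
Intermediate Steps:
l(V, j) = 0 (l(V, j) = 0*(4*V + j) = 0*(j + 4*V) = 0)
F(v) = 3*v (F(v) = v*3 = 3*v)
W(o) = 0 (W(o) = 3*(0*(o + 5)) = 3*(0*(5 + o)) = 3*0 = 0)
44 + F(-4)*W(0) = 44 + (3*(-4))*0 = 44 - 12*0 = 44 + 0 = 44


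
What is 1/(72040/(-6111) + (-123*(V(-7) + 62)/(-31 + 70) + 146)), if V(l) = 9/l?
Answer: -11349/649981 ≈ -0.017461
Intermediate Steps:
1/(72040/(-6111) + (-123*(V(-7) + 62)/(-31 + 70) + 146)) = 1/(72040/(-6111) + (-123*(9/(-7) + 62)/(-31 + 70) + 146)) = 1/(72040*(-1/6111) + (-123*(9*(-1/7) + 62)/39 + 146)) = 1/(-72040/6111 + (-123*(-9/7 + 62)/39 + 146)) = 1/(-72040/6111 + (-52275/(7*39) + 146)) = 1/(-72040/6111 + (-123*425/273 + 146)) = 1/(-72040/6111 + (-17425/91 + 146)) = 1/(-72040/6111 - 4139/91) = 1/(-649981/11349) = -11349/649981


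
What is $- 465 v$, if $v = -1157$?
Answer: $538005$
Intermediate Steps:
$- 465 v = \left(-465\right) \left(-1157\right) = 538005$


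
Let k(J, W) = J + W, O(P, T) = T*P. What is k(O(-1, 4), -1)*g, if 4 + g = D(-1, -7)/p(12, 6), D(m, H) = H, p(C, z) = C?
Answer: 275/12 ≈ 22.917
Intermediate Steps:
O(P, T) = P*T
g = -55/12 (g = -4 - 7/12 = -55/12 ≈ -4.5833)
k(O(-1, 4), -1)*g = (-1*4 - 1)*(-55/12) = (-4 - 1)*(-55/12) = -5*(-55/12) = 275/12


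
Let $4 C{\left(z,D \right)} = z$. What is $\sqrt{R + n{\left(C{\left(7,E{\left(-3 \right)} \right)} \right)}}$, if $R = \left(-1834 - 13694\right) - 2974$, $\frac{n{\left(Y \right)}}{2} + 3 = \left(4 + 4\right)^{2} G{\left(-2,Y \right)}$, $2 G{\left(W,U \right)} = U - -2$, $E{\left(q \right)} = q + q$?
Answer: $2 i \sqrt{4567} \approx 135.16 i$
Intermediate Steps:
$E{\left(q \right)} = 2 q$
$G{\left(W,U \right)} = 1 + \frac{U}{2}$ ($G{\left(W,U \right)} = \frac{U - -2}{2} = \frac{U + 2}{2} = \frac{2 + U}{2} = 1 + \frac{U}{2}$)
$C{\left(z,D \right)} = \frac{z}{4}$
$n{\left(Y \right)} = 122 + 64 Y$ ($n{\left(Y \right)} = -6 + 2 \left(4 + 4\right)^{2} \left(1 + \frac{Y}{2}\right) = -6 + 2 \cdot 8^{2} \left(1 + \frac{Y}{2}\right) = -6 + 2 \cdot 64 \left(1 + \frac{Y}{2}\right) = -6 + 2 \left(64 + 32 Y\right) = -6 + \left(128 + 64 Y\right) = 122 + 64 Y$)
$R = -18502$ ($R = -15528 - 2974 = -18502$)
$\sqrt{R + n{\left(C{\left(7,E{\left(-3 \right)} \right)} \right)}} = \sqrt{-18502 + \left(122 + 64 \cdot \frac{1}{4} \cdot 7\right)} = \sqrt{-18502 + \left(122 + 64 \cdot \frac{7}{4}\right)} = \sqrt{-18502 + \left(122 + 112\right)} = \sqrt{-18502 + 234} = \sqrt{-18268} = 2 i \sqrt{4567}$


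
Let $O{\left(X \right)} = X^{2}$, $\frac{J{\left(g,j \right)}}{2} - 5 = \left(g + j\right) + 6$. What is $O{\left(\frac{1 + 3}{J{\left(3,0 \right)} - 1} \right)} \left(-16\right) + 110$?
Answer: $\frac{79934}{729} \approx 109.65$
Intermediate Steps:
$J{\left(g,j \right)} = 22 + 2 g + 2 j$ ($J{\left(g,j \right)} = 10 + 2 \left(\left(g + j\right) + 6\right) = 10 + 2 \left(6 + g + j\right) = 10 + \left(12 + 2 g + 2 j\right) = 22 + 2 g + 2 j$)
$O{\left(\frac{1 + 3}{J{\left(3,0 \right)} - 1} \right)} \left(-16\right) + 110 = \left(\frac{1 + 3}{\left(22 + 2 \cdot 3 + 2 \cdot 0\right) - 1}\right)^{2} \left(-16\right) + 110 = \left(\frac{4}{\left(22 + 6 + 0\right) - 1}\right)^{2} \left(-16\right) + 110 = \left(\frac{4}{28 - 1}\right)^{2} \left(-16\right) + 110 = \left(\frac{4}{27}\right)^{2} \left(-16\right) + 110 = \frac{16}{729} \left(-16\right) + 110 = - \frac{256}{729} + 110 = \frac{79934}{729}$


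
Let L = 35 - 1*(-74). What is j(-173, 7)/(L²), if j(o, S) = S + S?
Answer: 14/11881 ≈ 0.0011784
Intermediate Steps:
j(o, S) = 2*S
L = 109 (L = 35 + 74 = 109)
j(-173, 7)/(L²) = (2*7)/(109²) = 14/11881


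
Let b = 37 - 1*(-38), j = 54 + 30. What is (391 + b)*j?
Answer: 39144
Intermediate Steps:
j = 84
b = 75 (b = 37 + 38 = 75)
(391 + b)*j = (391 + 75)*84 = 466*84 = 39144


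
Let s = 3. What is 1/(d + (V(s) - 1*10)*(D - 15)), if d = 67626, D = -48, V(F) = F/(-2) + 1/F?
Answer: 2/136659 ≈ 1.4635e-5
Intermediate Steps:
V(F) = 1/F - F/2 (V(F) = F*(-½) + 1/F = -F/2 + 1/F = 1/F - F/2)
1/(d + (V(s) - 1*10)*(D - 15)) = 1/(67626 + ((1/3 - ½*3) - 1*10)*(-48 - 15)) = 1/(67626 + ((⅓ - 3/2) - 10)*(-63)) = 1/(67626 + (-7/6 - 10)*(-63)) = 1/(67626 - 67/6*(-63)) = 1/(67626 + 1407/2) = 1/(136659/2) = 2/136659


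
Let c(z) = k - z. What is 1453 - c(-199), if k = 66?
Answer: 1188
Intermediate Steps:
c(z) = 66 - z
1453 - c(-199) = 1453 - (66 - 1*(-199)) = 1453 - (66 + 199) = 1453 - 1*265 = 1453 - 265 = 1188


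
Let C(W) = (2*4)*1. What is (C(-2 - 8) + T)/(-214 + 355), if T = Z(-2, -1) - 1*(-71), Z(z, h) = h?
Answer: 26/47 ≈ 0.55319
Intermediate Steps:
C(W) = 8 (C(W) = 8*1 = 8)
T = 70 (T = -1 - 1*(-71) = -1 + 71 = 70)
(C(-2 - 8) + T)/(-214 + 355) = (8 + 70)/(-214 + 355) = 78/141 = 78*(1/141) = 26/47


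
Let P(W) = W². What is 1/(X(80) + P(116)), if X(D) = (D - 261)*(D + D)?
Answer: -1/15504 ≈ -6.4499e-5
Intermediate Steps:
X(D) = 2*D*(-261 + D) (X(D) = (-261 + D)*(2*D) = 2*D*(-261 + D))
1/(X(80) + P(116)) = 1/(2*80*(-261 + 80) + 116²) = 1/(2*80*(-181) + 13456) = 1/(-28960 + 13456) = 1/(-15504) = -1/15504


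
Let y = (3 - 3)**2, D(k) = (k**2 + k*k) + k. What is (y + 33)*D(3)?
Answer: 693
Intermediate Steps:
D(k) = k + 2*k**2 (D(k) = (k**2 + k**2) + k = 2*k**2 + k = k + 2*k**2)
y = 0 (y = 0**2 = 0)
(y + 33)*D(3) = (0 + 33)*(3*(1 + 2*3)) = 33*(3*(1 + 6)) = 33*(3*7) = 33*21 = 693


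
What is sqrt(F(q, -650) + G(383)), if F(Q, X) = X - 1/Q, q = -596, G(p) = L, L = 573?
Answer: 3*I*sqrt(759751)/298 ≈ 8.7749*I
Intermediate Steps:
G(p) = 573
sqrt(F(q, -650) + G(383)) = sqrt((-650 - 1/(-596)) + 573) = sqrt((-650 - 1*(-1/596)) + 573) = sqrt((-650 + 1/596) + 573) = sqrt(-387399/596 + 573) = sqrt(-45891/596) = 3*I*sqrt(759751)/298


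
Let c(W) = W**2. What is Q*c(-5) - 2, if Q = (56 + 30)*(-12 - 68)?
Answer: -172002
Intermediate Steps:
Q = -6880 (Q = 86*(-80) = -6880)
Q*c(-5) - 2 = -6880*(-5)**2 - 2 = -6880*25 - 2 = -172000 - 2 = -172002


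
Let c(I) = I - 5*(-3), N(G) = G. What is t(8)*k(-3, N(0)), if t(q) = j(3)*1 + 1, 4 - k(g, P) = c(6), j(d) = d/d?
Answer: -34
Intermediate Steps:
j(d) = 1
c(I) = 15 + I (c(I) = I + 15 = 15 + I)
k(g, P) = -17 (k(g, P) = 4 - (15 + 6) = 4 - 1*21 = 4 - 21 = -17)
t(q) = 2 (t(q) = 1*1 + 1 = 1 + 1 = 2)
t(8)*k(-3, N(0)) = 2*(-17) = -34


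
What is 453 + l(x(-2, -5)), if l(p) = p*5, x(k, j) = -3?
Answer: 438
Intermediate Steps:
l(p) = 5*p
453 + l(x(-2, -5)) = 453 + 5*(-3) = 453 - 15 = 438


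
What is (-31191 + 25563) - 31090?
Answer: -36718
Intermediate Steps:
(-31191 + 25563) - 31090 = -5628 - 31090 = -36718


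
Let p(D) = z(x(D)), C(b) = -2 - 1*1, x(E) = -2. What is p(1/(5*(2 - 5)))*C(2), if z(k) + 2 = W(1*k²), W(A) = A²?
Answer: -42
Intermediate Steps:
z(k) = -2 + k⁴ (z(k) = -2 + (1*k²)² = -2 + (k²)² = -2 + k⁴)
C(b) = -3 (C(b) = -2 - 1 = -3)
p(D) = 14 (p(D) = -2 + (-2)⁴ = -2 + 16 = 14)
p(1/(5*(2 - 5)))*C(2) = 14*(-3) = -42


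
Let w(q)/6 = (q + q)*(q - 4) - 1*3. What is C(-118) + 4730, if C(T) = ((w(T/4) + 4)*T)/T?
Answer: 16575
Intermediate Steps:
w(q) = -18 + 12*q*(-4 + q) (w(q) = 6*((q + q)*(q - 4) - 1*3) = 6*((2*q)*(-4 + q) - 3) = 6*(2*q*(-4 + q) - 3) = 6*(-3 + 2*q*(-4 + q)) = -18 + 12*q*(-4 + q))
C(T) = -14 - 12*T + 3*T**2/4 (C(T) = (((-18 - 48*T/4 + 12*(T/4)**2) + 4)*T)/T = (((-18 - 48*T/4 + 12*(T*(1/4))**2) + 4)*T)/T = (((-18 - 12*T + 12*(T/4)**2) + 4)*T)/T = (((-18 - 12*T + 12*(T**2/16)) + 4)*T)/T = (((-18 - 12*T + 3*T**2/4) + 4)*T)/T = ((-14 - 12*T + 3*T**2/4)*T)/T = (T*(-14 - 12*T + 3*T**2/4))/T = -14 - 12*T + 3*T**2/4)
C(-118) + 4730 = (-14 - 12*(-118) + (3/4)*(-118)**2) + 4730 = (-14 + 1416 + (3/4)*13924) + 4730 = (-14 + 1416 + 10443) + 4730 = 11845 + 4730 = 16575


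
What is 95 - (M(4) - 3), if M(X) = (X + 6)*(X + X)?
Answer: 18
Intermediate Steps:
M(X) = 2*X*(6 + X) (M(X) = (6 + X)*(2*X) = 2*X*(6 + X))
95 - (M(4) - 3) = 95 - (2*4*(6 + 4) - 3) = 95 - (2*4*10 - 3) = 95 - (80 - 3) = 95 - 1*77 = 95 - 77 = 18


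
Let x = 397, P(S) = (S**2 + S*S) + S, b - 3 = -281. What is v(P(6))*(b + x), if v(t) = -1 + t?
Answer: 9163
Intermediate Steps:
b = -278 (b = 3 - 281 = -278)
P(S) = S + 2*S**2 (P(S) = (S**2 + S**2) + S = 2*S**2 + S = S + 2*S**2)
v(P(6))*(b + x) = (-1 + 6*(1 + 2*6))*(-278 + 397) = (-1 + 6*(1 + 12))*119 = (-1 + 6*13)*119 = (-1 + 78)*119 = 77*119 = 9163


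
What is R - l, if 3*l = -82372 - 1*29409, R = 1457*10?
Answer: 155491/3 ≈ 51830.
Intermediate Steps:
R = 14570
l = -111781/3 (l = (-82372 - 1*29409)/3 = (-82372 - 29409)/3 = (⅓)*(-111781) = -111781/3 ≈ -37260.)
R - l = 14570 - 1*(-111781/3) = 14570 + 111781/3 = 155491/3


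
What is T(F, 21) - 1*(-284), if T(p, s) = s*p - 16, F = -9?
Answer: 79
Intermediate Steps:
T(p, s) = -16 + p*s (T(p, s) = p*s - 16 = -16 + p*s)
T(F, 21) - 1*(-284) = (-16 - 9*21) - 1*(-284) = (-16 - 189) + 284 = -205 + 284 = 79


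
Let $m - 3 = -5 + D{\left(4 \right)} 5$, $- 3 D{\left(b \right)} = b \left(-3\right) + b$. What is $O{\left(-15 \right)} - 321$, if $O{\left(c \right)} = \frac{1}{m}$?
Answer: $- \frac{10911}{34} \approx -320.91$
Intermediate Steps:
$D{\left(b \right)} = \frac{2 b}{3}$ ($D{\left(b \right)} = - \frac{b \left(-3\right) + b}{3} = - \frac{- 3 b + b}{3} = - \frac{\left(-2\right) b}{3} = \frac{2 b}{3}$)
$m = \frac{34}{3}$ ($m = 3 - \left(5 - \frac{2}{3} \cdot 4 \cdot 5\right) = 3 + \left(-5 + \frac{8}{3} \cdot 5\right) = 3 + \left(-5 + \frac{40}{3}\right) = 3 + \frac{25}{3} = \frac{34}{3} \approx 11.333$)
$O{\left(c \right)} = \frac{3}{34}$ ($O{\left(c \right)} = \frac{1}{\frac{34}{3}} = \frac{3}{34}$)
$O{\left(-15 \right)} - 321 = \frac{3}{34} - 321 = - \frac{10911}{34}$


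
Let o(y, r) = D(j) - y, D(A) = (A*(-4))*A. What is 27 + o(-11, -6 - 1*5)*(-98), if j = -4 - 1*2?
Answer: 13061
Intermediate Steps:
j = -6 (j = -4 - 2 = -6)
D(A) = -4*A² (D(A) = (-4*A)*A = -4*A²)
o(y, r) = -144 - y (o(y, r) = -4*(-6)² - y = -4*36 - y = -144 - y)
27 + o(-11, -6 - 1*5)*(-98) = 27 + (-144 - 1*(-11))*(-98) = 27 + (-144 + 11)*(-98) = 27 - 133*(-98) = 27 + 13034 = 13061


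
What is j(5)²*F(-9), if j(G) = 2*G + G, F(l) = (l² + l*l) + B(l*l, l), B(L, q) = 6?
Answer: 37800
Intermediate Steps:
F(l) = 6 + 2*l² (F(l) = (l² + l*l) + 6 = (l² + l²) + 6 = 2*l² + 6 = 6 + 2*l²)
j(G) = 3*G
j(5)²*F(-9) = (3*5)²*(6 + 2*(-9)²) = 15²*(6 + 2*81) = 225*(6 + 162) = 225*168 = 37800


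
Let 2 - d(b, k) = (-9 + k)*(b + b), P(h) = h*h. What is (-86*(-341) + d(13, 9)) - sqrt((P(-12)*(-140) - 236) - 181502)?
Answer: 29328 - 59*I*sqrt(58) ≈ 29328.0 - 449.33*I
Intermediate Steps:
P(h) = h**2
d(b, k) = 2 - 2*b*(-9 + k) (d(b, k) = 2 - (-9 + k)*(b + b) = 2 - (-9 + k)*2*b = 2 - 2*b*(-9 + k))
(-86*(-341) + d(13, 9)) - sqrt((P(-12)*(-140) - 236) - 181502) = (-86*(-341) + (2 + 18*13 - 2*13*9)) - sqrt(((-12)**2*(-140) - 236) - 181502) = (29326 + (2 + 234 - 234)) - sqrt((144*(-140) - 236) - 181502) = (29326 + 2) - sqrt((-20160 - 236) - 181502) = 29328 - sqrt(-20396 - 181502) = 29328 - sqrt(-201898) = 29328 - 59*I*sqrt(58)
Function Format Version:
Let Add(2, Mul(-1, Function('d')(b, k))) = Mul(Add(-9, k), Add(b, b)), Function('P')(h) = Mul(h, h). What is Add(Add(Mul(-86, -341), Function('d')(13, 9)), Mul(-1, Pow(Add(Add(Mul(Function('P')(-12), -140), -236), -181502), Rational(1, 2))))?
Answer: Add(29328, Mul(-59, I, Pow(58, Rational(1, 2)))) ≈ Add(29328., Mul(-449.33, I))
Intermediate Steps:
Function('P')(h) = Pow(h, 2)
Function('d')(b, k) = Add(2, Mul(-2, b, Add(-9, k))) (Function('d')(b, k) = Add(2, Mul(-1, Mul(Add(-9, k), Add(b, b)))) = Add(2, Mul(-1, Mul(Add(-9, k), Mul(2, b)))) = Add(2, Mul(-1, Mul(2, b, Add(-9, k)))) = Add(2, Mul(-2, b, Add(-9, k))))
Add(Add(Mul(-86, -341), Function('d')(13, 9)), Mul(-1, Pow(Add(Add(Mul(Function('P')(-12), -140), -236), -181502), Rational(1, 2)))) = Add(Add(Mul(-86, -341), Add(2, Mul(18, 13), Mul(-2, 13, 9))), Mul(-1, Pow(Add(Add(Mul(Pow(-12, 2), -140), -236), -181502), Rational(1, 2)))) = Add(Add(29326, Add(2, 234, -234)), Mul(-1, Pow(Add(Add(Mul(144, -140), -236), -181502), Rational(1, 2)))) = Add(Add(29326, 2), Mul(-1, Pow(Add(Add(-20160, -236), -181502), Rational(1, 2)))) = Add(29328, Mul(-1, Pow(Add(-20396, -181502), Rational(1, 2)))) = Add(29328, Mul(-1, Pow(-201898, Rational(1, 2)))) = Add(29328, Mul(-1, Mul(59, I, Pow(58, Rational(1, 2))))) = Add(29328, Mul(-59, I, Pow(58, Rational(1, 2))))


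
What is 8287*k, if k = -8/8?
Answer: -8287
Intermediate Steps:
k = -1 (k = -8*1/8 = -1)
8287*k = 8287*(-1) = -8287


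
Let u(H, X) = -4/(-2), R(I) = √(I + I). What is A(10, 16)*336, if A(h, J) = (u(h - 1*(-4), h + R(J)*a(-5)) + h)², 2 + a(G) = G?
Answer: 48384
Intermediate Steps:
a(G) = -2 + G
R(I) = √2*√I (R(I) = √(2*I) = √2*√I)
u(H, X) = 2 (u(H, X) = -4*(-½) = 2)
A(h, J) = (2 + h)²
A(10, 16)*336 = (2 + 10)²*336 = 12²*336 = 144*336 = 48384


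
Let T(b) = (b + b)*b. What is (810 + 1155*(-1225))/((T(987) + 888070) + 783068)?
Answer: -471355/1206492 ≈ -0.39068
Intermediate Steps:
T(b) = 2*b² (T(b) = (2*b)*b = 2*b²)
(810 + 1155*(-1225))/((T(987) + 888070) + 783068) = (810 + 1155*(-1225))/((2*987² + 888070) + 783068) = (810 - 1414875)/((2*974169 + 888070) + 783068) = -1414065/((1948338 + 888070) + 783068) = -1414065/(2836408 + 783068) = -1414065/3619476 = -1414065*1/3619476 = -471355/1206492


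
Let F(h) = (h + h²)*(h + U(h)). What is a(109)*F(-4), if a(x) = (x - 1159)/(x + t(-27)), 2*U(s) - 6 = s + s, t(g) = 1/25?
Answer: 787500/1363 ≈ 577.77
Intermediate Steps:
t(g) = 1/25
U(s) = 3 + s (U(s) = 3 + (s + s)/2 = 3 + (2*s)/2 = 3 + s)
a(x) = (-1159 + x)/(1/25 + x) (a(x) = (x - 1159)/(x + 1/25) = (-1159 + x)/(1/25 + x))
F(h) = (3 + 2*h)*(h + h²) (F(h) = (h + h²)*(h + (3 + h)) = (h + h²)*(3 + 2*h) = (3 + 2*h)*(h + h²))
a(109)*F(-4) = (25*(-1159 + 109)/(1 + 25*109))*(-4*(3 + 2*(-4)² + 5*(-4))) = (25*(-1050)/(1 + 2725))*(-4*(3 + 2*16 - 20)) = (25*(-1050)/2726)*(-4*(3 + 32 - 20)) = (25*(1/2726)*(-1050))*(-4*15) = -13125/1363*(-60) = 787500/1363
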